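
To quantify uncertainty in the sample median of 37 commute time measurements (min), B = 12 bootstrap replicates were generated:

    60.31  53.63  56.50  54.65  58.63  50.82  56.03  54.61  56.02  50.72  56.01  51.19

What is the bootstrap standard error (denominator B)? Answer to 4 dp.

SE* = 2.8743

Bootstrap SE is the standard deviation of the 12 replicate medians.
Mean of replicates: (60.31 + 53.63 + 56.50 + 54.65 + 58.63 + 50.82 + 56.03 + 54.61 + 56.02 + 50.72 + 56.01 + 51.19) / 12 = 659.12000 / 12 = 54.92667
Sum of squared deviations: (+5.38333)² + (−1.29667)² + (+1.57333)² + (−0.27667)² + (+3.70333)² + (−4.10667)² + (+1.10333)² + (−0.31667)² + (+1.09333)² + (−4.20667)² + (+1.08333)² + (−3.73667)² = 99.13827
Variance = 99.13827 / 12 = 8.26152
SE* = √8.26152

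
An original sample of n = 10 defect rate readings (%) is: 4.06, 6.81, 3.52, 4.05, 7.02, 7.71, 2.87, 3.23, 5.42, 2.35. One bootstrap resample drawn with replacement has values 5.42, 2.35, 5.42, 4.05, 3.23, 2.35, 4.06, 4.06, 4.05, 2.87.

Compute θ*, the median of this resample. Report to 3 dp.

Sorted: 2.35, 2.35, 2.87, 3.23, 4.05, 4.05, 4.06, 4.06, 5.42, 5.42
Median = average of the two middle values = 4.050

θ* = 4.050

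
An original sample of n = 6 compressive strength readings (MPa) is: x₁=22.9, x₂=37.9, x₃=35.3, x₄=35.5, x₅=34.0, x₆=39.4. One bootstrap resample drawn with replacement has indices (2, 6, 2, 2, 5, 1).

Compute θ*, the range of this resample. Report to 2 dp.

Resample values: 37.9, 39.4, 37.9, 37.9, 34.0, 22.9.
Range = 39.4 − 22.9 = 16.50

θ* = 16.50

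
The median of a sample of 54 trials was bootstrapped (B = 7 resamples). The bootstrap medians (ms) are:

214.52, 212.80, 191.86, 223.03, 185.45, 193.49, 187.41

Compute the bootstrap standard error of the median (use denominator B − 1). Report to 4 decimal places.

Bootstrap SE is the standard deviation of the 7 replicate medians.
Mean of replicates: (214.52 + 212.80 + 191.86 + 223.03 + 185.45 + 193.49 + 187.41) / 7 = 1408.56000 / 7 = 201.22286
Sum of squared deviations: (+13.29714)² + (+11.57714)² + (−9.36286)² + (+21.80714)² + (−15.77286)² + (−7.73286)² + (−13.81286)² = 1373.43394
Variance = 1373.43394 / 6 = 228.90566
SE* = √228.90566

SE* = 15.1296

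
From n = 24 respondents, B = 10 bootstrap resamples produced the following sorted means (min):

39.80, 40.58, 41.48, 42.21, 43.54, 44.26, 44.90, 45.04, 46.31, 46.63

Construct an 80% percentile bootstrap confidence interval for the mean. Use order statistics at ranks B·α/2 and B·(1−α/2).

α = 0.20; lower rank = 10 × 0.100 = 1; upper rank = 10 × 0.900 = 9.
The 1st smallest replicate is 39.80; the 9th is 46.31.

(39.80, 46.31)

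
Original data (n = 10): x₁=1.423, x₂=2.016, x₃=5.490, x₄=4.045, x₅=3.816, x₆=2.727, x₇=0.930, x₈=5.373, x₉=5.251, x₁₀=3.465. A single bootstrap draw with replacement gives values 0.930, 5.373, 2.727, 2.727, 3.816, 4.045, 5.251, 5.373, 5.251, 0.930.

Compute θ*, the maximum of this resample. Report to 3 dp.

Maximum = 5.373

θ* = 5.373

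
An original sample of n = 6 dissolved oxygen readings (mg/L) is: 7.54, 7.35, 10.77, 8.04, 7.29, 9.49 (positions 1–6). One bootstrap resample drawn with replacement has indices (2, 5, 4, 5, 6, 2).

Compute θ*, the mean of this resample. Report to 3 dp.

Resample values: 7.35, 7.29, 8.04, 7.29, 9.49, 7.35.
Mean = (7.35 + 7.29 + 8.04 + 7.29 + 9.49 + 7.35) / 6 = 46.810 / 6 = 7.802

θ* = 7.802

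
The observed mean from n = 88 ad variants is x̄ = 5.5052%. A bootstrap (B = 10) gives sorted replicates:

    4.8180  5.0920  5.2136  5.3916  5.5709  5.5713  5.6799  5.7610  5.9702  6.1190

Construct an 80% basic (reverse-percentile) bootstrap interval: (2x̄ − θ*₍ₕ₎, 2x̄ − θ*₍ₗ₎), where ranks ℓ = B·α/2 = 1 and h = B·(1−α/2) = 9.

(5.0402, 6.1924)

Percentile endpoints at ranks 1 and 9: θ*₍1₎ = 4.8180, θ*₍9₎ = 5.9702.
Basic interval reflects these around x̄:
  lower = 2 × 5.5052 − 5.9702 = 5.0402
  upper = 2 × 5.5052 − 4.8180 = 6.1924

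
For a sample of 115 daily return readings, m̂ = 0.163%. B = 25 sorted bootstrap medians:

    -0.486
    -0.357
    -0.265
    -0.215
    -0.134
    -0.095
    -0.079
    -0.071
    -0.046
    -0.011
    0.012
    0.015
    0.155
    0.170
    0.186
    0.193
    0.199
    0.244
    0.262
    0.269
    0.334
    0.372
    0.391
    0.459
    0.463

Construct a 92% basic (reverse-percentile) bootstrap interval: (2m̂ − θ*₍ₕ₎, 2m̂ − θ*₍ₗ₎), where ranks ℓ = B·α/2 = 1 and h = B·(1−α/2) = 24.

(-0.133, 0.812)

Percentile endpoints at ranks 1 and 24: θ*₍1₎ = -0.486, θ*₍24₎ = 0.459.
Basic interval reflects these around m̂:
  lower = 2 × 0.163 − 0.459 = -0.133
  upper = 2 × 0.163 − -0.486 = 0.812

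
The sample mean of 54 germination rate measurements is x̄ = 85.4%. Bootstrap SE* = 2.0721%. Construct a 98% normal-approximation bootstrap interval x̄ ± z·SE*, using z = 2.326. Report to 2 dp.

(80.58, 90.22)

Margin = 2.326 × 2.0721 = 4.820
Interval: 85.4 ± 4.820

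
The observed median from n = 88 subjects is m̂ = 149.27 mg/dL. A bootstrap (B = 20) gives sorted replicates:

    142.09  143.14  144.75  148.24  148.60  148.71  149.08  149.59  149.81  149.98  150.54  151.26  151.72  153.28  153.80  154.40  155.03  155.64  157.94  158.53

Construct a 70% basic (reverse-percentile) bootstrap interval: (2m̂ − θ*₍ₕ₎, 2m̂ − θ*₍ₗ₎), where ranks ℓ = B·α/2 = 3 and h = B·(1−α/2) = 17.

(143.51, 153.79)

Percentile endpoints at ranks 3 and 17: θ*₍3₎ = 144.75, θ*₍17₎ = 155.03.
Basic interval reflects these around m̂:
  lower = 2 × 149.27 − 155.03 = 143.51
  upper = 2 × 149.27 − 144.75 = 153.79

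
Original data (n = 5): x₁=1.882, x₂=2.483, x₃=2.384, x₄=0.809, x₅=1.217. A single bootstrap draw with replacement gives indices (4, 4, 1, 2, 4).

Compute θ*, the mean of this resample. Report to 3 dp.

θ* = 1.358

Resample values: 0.809, 0.809, 1.882, 2.483, 0.809.
Mean = (0.809 + 0.809 + 1.882 + 2.483 + 0.809) / 5 = 6.7920 / 5 = 1.358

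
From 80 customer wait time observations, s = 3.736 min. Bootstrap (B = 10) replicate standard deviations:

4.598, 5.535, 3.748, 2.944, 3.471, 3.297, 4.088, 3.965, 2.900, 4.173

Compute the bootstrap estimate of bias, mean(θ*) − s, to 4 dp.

bias = +0.1359

mean(θ*) = (4.598 + 5.535 + 3.748 + 2.944 + 3.471 + 3.297 + 4.088 + 3.965 + 2.900 + 4.173) / 10 = 3.87190
bias = 3.87190 − 3.736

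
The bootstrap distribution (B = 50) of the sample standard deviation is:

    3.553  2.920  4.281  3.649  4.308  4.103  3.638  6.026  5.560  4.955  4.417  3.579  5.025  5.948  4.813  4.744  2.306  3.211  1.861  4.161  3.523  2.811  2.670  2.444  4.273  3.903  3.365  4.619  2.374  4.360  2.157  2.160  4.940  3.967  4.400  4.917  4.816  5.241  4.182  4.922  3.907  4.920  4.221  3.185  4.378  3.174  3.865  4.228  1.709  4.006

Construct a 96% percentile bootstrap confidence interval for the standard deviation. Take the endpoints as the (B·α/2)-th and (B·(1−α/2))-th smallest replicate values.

(1.709, 5.948)

Sorted replicates: 1.709, 1.861, 2.157, 2.160, 2.306, 2.374, 2.444, 2.670, 2.811, 2.920, 3.174, 3.185, 3.211, 3.365, 3.523, 3.553, 3.579, 3.638, 3.649, 3.865, 3.903, 3.907, 3.967, 4.006, 4.103, 4.161, 4.182, 4.221, 4.228, 4.273, 4.281, 4.308, 4.360, 4.378, 4.400, 4.417, 4.619, 4.744, 4.813, 4.816, 4.917, 4.920, 4.922, 4.940, 4.955, 5.025, 5.241, 5.560, 5.948, 6.026
α = 0.04; lower rank = 50 × 0.020 = 1; upper rank = 50 × 0.980 = 49.
The 1st smallest replicate is 1.709; the 49th is 5.948.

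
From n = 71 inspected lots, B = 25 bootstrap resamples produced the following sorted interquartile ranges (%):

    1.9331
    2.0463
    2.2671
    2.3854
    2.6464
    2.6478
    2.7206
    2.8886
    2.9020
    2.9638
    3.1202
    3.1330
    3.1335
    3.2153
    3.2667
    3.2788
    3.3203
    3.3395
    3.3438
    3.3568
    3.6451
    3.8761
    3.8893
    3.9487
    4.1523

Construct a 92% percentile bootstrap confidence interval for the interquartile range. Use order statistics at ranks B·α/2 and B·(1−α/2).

(1.9331, 3.9487)

α = 0.08; lower rank = 25 × 0.040 = 1; upper rank = 25 × 0.960 = 24.
The 1st smallest replicate is 1.9331; the 24th is 3.9487.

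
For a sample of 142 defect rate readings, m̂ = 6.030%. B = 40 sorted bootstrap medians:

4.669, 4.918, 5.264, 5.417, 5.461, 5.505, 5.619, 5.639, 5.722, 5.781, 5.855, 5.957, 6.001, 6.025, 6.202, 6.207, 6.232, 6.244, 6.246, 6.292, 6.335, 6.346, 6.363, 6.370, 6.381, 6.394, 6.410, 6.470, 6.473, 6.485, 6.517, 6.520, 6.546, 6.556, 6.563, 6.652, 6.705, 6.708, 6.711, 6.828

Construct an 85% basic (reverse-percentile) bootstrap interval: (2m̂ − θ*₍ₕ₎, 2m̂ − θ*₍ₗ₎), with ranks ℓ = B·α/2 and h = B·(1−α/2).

Percentile endpoints at ranks 3 and 37: θ*₍3₎ = 5.264, θ*₍37₎ = 6.705.
Basic interval reflects these around m̂:
  lower = 2 × 6.030 − 6.705 = 5.355
  upper = 2 × 6.030 − 5.264 = 6.796

(5.355, 6.796)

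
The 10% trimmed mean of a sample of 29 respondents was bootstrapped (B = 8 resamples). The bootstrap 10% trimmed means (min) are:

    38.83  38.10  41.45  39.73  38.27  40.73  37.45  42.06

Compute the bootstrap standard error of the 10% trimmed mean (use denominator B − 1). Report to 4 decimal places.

SE* = 1.6902

Bootstrap SE is the standard deviation of the 8 replicate 10% trimmed means.
Mean of replicates: (38.83 + 38.10 + 41.45 + 39.73 + 38.27 + 40.73 + 37.45 + 42.06) / 8 = 316.62000 / 8 = 39.57750
Sum of squared deviations: (−0.74750)² + (−1.47750)² + (+1.87250)² + (+0.15250)² + (−1.30750)² + (+1.15250)² + (−2.12750)² + (+2.48250)² = 19.99815
Variance = 19.99815 / 7 = 2.85688
SE* = √2.85688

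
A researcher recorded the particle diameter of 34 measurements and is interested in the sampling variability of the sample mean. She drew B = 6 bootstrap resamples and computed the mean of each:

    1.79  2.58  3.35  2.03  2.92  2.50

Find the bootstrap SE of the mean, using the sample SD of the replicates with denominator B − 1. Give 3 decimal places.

Bootstrap SE is the standard deviation of the 6 replicate means.
Mean of replicates: (1.79 + 2.58 + 3.35 + 2.03 + 2.92 + 2.50) / 6 = 15.1700 / 6 = 2.5283
Sum of squared deviations: (−0.7383)² + (+0.0517)² + (+0.8217)² + (−0.4983)² + (+0.3917)² + (−0.0283)² = 1.6255
Variance = 1.6255 / 5 = 0.3251
SE* = √0.3251

SE* = 0.570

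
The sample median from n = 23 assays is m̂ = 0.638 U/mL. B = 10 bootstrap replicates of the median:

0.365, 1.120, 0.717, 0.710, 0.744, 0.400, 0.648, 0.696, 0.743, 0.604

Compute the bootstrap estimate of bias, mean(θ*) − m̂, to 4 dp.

mean(θ*) = (0.365 + 1.120 + 0.717 + 0.710 + 0.744 + 0.400 + 0.648 + 0.696 + 0.743 + 0.604) / 10 = 0.67470
bias = 0.67470 − 0.638

bias = +0.0367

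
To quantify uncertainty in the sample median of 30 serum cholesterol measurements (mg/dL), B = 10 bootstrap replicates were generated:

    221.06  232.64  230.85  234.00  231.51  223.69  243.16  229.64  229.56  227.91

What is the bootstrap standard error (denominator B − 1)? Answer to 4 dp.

SE* = 5.9812

Bootstrap SE is the standard deviation of the 10 replicate medians.
Mean of replicates: (221.06 + 232.64 + 230.85 + 234.00 + 231.51 + 223.69 + 243.16 + 229.64 + 229.56 + 227.91) / 10 = 2304.02000 / 10 = 230.40200
Sum of squared deviations: (−9.34200)² + (+2.23800)² + (+0.44800)² + (+3.59800)² + (+1.10800)² + (−6.71200)² + (+12.75800)² + (−0.76200)² + (−0.84200)² + (−2.49200)² = 321.97276
Variance = 321.97276 / 9 = 35.77475
SE* = √35.77475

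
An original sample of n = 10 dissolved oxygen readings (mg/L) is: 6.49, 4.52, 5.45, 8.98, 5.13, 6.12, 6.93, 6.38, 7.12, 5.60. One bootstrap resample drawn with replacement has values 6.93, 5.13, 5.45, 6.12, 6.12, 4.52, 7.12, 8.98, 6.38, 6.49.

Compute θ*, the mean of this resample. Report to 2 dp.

Mean = (6.93 + 5.13 + 5.45 + 6.12 + 6.12 + 4.52 + 7.12 + 8.98 + 6.38 + 6.49) / 10 = 63.240 / 10 = 6.32

θ* = 6.32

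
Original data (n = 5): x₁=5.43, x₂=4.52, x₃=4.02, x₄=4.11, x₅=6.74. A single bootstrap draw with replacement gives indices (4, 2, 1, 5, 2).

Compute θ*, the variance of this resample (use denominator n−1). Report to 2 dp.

θ* = 1.11

Resample values: 4.11, 4.52, 5.43, 6.74, 4.52.
Mean = 5.0640; sum of squared deviations = 4.4449
s² = 4.4449 / 4 = 1.1112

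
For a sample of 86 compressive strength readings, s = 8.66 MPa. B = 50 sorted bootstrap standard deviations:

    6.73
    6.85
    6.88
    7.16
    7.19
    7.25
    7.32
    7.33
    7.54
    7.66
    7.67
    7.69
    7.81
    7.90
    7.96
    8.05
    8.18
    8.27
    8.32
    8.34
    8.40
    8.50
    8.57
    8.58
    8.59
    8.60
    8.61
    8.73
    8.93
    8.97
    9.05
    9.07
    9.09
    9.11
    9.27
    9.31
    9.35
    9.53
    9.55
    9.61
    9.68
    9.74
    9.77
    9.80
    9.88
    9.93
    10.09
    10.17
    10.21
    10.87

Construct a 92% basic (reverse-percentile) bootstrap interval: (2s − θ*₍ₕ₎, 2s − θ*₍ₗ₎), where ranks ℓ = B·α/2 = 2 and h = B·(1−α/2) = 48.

Percentile endpoints at ranks 2 and 48: θ*₍2₎ = 6.85, θ*₍48₎ = 10.17.
Basic interval reflects these around s:
  lower = 2 × 8.66 − 10.17 = 7.15
  upper = 2 × 8.66 − 6.85 = 10.47

(7.15, 10.47)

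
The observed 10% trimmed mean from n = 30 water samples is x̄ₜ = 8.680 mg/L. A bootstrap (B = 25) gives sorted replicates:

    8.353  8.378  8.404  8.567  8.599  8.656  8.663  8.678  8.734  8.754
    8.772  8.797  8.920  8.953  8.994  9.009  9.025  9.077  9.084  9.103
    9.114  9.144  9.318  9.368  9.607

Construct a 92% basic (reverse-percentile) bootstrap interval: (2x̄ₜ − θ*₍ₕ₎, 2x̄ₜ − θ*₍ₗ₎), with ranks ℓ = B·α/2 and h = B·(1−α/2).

(7.992, 9.007)

Percentile endpoints at ranks 1 and 24: θ*₍1₎ = 8.353, θ*₍24₎ = 9.368.
Basic interval reflects these around x̄ₜ:
  lower = 2 × 8.680 − 9.368 = 7.992
  upper = 2 × 8.680 − 8.353 = 9.007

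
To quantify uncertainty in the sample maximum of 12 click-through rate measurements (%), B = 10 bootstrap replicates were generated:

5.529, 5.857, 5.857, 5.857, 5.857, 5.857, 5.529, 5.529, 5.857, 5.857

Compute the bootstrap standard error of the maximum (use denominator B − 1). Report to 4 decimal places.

Bootstrap SE is the standard deviation of the 10 replicate maximums.
Mean of replicates: (5.529 + 5.857 + 5.857 + 5.857 + 5.857 + 5.857 + 5.529 + 5.529 + 5.857 + 5.857) / 10 = 57.58600 / 10 = 5.75860
Sum of squared deviations: (−0.22960)² + (+0.09840)² + (+0.09840)² + (+0.09840)² + (+0.09840)² + (+0.09840)² + (−0.22960)² + (−0.22960)² + (+0.09840)² + (+0.09840)² = 0.22593
Variance = 0.22593 / 9 = 0.02510
SE* = √0.02510

SE* = 0.1584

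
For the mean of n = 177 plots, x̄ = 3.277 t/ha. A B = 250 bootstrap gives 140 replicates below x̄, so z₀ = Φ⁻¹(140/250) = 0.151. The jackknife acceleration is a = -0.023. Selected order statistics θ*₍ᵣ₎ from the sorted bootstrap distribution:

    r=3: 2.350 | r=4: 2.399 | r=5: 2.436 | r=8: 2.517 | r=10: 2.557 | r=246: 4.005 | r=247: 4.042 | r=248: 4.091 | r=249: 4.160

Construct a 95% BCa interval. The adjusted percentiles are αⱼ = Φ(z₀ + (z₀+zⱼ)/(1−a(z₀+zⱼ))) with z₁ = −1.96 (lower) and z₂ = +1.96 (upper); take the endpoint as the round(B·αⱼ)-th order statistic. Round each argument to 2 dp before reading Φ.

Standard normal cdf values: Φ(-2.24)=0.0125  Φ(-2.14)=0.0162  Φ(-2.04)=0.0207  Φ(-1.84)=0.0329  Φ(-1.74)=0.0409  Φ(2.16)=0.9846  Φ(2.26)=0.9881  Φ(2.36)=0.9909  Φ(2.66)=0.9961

(2.557, 4.005)

Lower: z₀ + z₁ = 0.151 + (-1.960) = -1.809; 1 − a(z₀+z₁) = 1 − (-0.023)(-1.809) = 0.9584; argument = 0.151 + (-1.809)/0.9584 = -1.7365 → -1.74.
α₁ = Φ(-1.74) = 0.0409; rank = round(250 × 0.0409) = 10; θ*₍10₎ = 2.557.
Upper: z₀ + z₂ = 2.111; 1 − a(z₀+z₂) = 1.0486; argument = 2.1643 → 2.16; α₂ = 0.9846; rank = 246; θ*₍246₎ = 4.005.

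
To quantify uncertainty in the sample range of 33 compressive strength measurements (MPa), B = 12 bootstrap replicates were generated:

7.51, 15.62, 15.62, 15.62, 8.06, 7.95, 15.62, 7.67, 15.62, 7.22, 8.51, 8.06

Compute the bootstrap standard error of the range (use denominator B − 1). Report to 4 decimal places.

Bootstrap SE is the standard deviation of the 12 replicate ranges.
Mean of replicates: (7.51 + 15.62 + 15.62 + 15.62 + 8.06 + 7.95 + 15.62 + 7.67 + 15.62 + 7.22 + 8.51 + 8.06) / 12 = 133.08000 / 12 = 11.09000
Sum of squared deviations: (−3.58000)² + (+4.53000)² + (+4.53000)² + (+4.53000)² + (−3.03000)² + (−3.14000)² + (+4.53000)² + (−3.42000)² + (+4.53000)² + (−3.87000)² + (−2.58000)² + (−3.03000)² = 176.97200
Variance = 176.97200 / 11 = 16.08836
SE* = √16.08836

SE* = 4.0110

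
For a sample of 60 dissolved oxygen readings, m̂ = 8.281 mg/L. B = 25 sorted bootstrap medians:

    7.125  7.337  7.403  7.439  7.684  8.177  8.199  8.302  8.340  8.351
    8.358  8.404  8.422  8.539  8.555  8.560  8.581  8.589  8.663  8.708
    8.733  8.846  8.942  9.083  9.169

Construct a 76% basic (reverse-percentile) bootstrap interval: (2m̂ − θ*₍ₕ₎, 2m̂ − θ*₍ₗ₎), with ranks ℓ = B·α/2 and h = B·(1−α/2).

(7.716, 9.159)

Percentile endpoints at ranks 3 and 22: θ*₍3₎ = 7.403, θ*₍22₎ = 8.846.
Basic interval reflects these around m̂:
  lower = 2 × 8.281 − 8.846 = 7.716
  upper = 2 × 8.281 − 7.403 = 9.159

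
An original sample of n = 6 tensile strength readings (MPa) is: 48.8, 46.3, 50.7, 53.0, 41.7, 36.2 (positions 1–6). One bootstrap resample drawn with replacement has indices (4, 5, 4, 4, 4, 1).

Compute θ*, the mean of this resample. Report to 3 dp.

θ* = 50.417

Resample values: 53.0, 41.7, 53.0, 53.0, 53.0, 48.8.
Mean = (53.0 + 41.7 + 53.0 + 53.0 + 53.0 + 48.8) / 6 = 302.50 / 6 = 50.417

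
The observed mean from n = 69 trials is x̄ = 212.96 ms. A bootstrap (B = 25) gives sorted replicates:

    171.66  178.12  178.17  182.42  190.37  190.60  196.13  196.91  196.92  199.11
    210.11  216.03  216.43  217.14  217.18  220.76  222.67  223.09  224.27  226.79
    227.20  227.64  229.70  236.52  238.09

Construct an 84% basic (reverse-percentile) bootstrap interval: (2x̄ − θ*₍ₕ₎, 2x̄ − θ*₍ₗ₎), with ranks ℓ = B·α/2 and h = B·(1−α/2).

Percentile endpoints at ranks 2 and 23: θ*₍2₎ = 178.12, θ*₍23₎ = 229.70.
Basic interval reflects these around x̄:
  lower = 2 × 212.96 − 229.70 = 196.22
  upper = 2 × 212.96 − 178.12 = 247.80

(196.22, 247.80)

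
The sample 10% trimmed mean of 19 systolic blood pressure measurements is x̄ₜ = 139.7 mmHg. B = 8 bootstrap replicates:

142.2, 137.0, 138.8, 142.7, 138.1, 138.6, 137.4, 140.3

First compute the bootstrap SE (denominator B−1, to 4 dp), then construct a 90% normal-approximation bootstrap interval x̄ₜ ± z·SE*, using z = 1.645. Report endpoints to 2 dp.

Mean of replicates = 139.3875; sum of squared deviations = 31.9887; SE* = √(31.9887/7) = 2.1377
Margin = 1.645 × 2.1377 = 3.517
Interval: 139.7 ± 3.517

(136.18, 143.22)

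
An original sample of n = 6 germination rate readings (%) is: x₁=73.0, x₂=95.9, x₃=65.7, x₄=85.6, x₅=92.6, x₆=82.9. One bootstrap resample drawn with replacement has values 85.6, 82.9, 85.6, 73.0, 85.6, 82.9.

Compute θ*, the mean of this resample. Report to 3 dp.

Mean = (85.6 + 82.9 + 85.6 + 73.0 + 85.6 + 82.9) / 6 = 495.60 / 6 = 82.600

θ* = 82.600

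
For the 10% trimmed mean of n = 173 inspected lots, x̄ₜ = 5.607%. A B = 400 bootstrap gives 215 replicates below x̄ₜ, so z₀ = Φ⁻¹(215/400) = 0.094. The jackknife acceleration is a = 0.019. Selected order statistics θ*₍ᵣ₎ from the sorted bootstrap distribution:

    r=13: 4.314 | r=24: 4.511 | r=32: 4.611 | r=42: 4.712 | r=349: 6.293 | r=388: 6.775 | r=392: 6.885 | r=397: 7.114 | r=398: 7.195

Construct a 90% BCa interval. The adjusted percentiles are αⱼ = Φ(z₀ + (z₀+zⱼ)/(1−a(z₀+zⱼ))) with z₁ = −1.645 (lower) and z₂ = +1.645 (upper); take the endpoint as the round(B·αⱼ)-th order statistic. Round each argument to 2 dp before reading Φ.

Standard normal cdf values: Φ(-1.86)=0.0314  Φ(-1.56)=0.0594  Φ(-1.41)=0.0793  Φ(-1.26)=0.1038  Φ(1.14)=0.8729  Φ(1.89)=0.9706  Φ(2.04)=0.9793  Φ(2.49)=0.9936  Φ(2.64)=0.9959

(4.611, 6.775)

Lower: z₀ + z₁ = 0.094 + (-1.645) = -1.551; 1 − a(z₀+z₁) = 1 − (0.019)(-1.551) = 1.0295; argument = 0.094 + (-1.551)/1.0295 = -1.4126 → -1.41.
α₁ = Φ(-1.41) = 0.0793; rank = round(400 × 0.0793) = 32; θ*₍32₎ = 4.611.
Upper: z₀ + z₂ = 1.739; 1 − a(z₀+z₂) = 0.9670; argument = 1.8924 → 1.89; α₂ = 0.9706; rank = 388; θ*₍388₎ = 6.775.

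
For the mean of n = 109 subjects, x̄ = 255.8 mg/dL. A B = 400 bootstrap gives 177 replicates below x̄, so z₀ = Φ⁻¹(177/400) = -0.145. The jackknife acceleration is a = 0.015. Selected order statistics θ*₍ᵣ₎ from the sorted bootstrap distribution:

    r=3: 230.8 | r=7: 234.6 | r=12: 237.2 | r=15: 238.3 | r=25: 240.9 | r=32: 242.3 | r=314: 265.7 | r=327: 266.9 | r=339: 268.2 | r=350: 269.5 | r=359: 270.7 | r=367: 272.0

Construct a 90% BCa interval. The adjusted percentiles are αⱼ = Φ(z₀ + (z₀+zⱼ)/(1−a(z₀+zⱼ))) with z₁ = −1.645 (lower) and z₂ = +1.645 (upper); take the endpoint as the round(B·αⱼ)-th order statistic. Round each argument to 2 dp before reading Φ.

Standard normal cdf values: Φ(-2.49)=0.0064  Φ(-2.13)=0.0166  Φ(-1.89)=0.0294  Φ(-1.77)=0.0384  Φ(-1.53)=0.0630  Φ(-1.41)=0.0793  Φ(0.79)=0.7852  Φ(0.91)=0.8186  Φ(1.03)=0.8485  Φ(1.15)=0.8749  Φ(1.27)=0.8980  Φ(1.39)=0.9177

(237.2, 272.0)

Lower: z₀ + z₁ = -0.145 + (-1.645) = -1.790; 1 − a(z₀+z₁) = 1 − (0.015)(-1.790) = 1.0269; argument = -0.145 + (-1.790)/1.0269 = -1.8882 → -1.89.
α₁ = Φ(-1.89) = 0.0294; rank = round(400 × 0.0294) = 12; θ*₍12₎ = 237.2.
Upper: z₀ + z₂ = 1.500; 1 − a(z₀+z₂) = 0.9775; argument = 1.3895 → 1.39; α₂ = 0.9177; rank = 367; θ*₍367₎ = 272.0.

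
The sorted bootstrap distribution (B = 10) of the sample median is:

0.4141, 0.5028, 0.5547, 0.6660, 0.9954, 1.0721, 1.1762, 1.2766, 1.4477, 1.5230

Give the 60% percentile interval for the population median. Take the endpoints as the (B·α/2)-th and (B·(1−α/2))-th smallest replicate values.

(0.5028, 1.2766)

α = 0.40; lower rank = 10 × 0.200 = 2; upper rank = 10 × 0.800 = 8.
The 2nd smallest replicate is 0.5028; the 8th is 1.2766.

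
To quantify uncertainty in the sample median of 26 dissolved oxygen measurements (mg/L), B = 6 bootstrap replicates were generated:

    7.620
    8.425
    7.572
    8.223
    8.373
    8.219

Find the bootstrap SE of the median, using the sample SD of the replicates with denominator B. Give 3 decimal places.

SE* = 0.345

Bootstrap SE is the standard deviation of the 6 replicate medians.
Mean of replicates: (7.620 + 8.425 + 7.572 + 8.223 + 8.373 + 8.219) / 6 = 48.4320 / 6 = 8.0720
Sum of squared deviations: (−0.4520)² + (+0.3530)² + (−0.5000)² + (+0.1510)² + (+0.3010)² + (+0.1470)² = 0.7139
Variance = 0.7139 / 6 = 0.1190
SE* = √0.1190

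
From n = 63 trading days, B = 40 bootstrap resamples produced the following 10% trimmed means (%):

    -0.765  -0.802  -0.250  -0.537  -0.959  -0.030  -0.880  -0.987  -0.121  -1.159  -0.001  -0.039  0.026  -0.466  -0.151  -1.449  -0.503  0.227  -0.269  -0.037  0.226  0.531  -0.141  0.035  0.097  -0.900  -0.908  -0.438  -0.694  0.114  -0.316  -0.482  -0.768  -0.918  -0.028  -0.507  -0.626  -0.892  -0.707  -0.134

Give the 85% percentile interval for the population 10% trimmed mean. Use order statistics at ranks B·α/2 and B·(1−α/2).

Sorted replicates: -1.449, -1.159, -0.987, -0.959, -0.918, -0.908, -0.900, -0.892, -0.880, -0.802, -0.768, -0.765, -0.707, -0.694, -0.626, -0.537, -0.507, -0.503, -0.482, -0.466, -0.438, -0.316, -0.269, -0.250, -0.151, -0.141, -0.134, -0.121, -0.039, -0.037, -0.030, -0.028, -0.001, 0.026, 0.035, 0.097, 0.114, 0.226, 0.227, 0.531
α = 0.15; lower rank = 40 × 0.075 = 3; upper rank = 40 × 0.925 = 37.
The 3rd smallest replicate is -0.987; the 37th is 0.114.

(-0.987, 0.114)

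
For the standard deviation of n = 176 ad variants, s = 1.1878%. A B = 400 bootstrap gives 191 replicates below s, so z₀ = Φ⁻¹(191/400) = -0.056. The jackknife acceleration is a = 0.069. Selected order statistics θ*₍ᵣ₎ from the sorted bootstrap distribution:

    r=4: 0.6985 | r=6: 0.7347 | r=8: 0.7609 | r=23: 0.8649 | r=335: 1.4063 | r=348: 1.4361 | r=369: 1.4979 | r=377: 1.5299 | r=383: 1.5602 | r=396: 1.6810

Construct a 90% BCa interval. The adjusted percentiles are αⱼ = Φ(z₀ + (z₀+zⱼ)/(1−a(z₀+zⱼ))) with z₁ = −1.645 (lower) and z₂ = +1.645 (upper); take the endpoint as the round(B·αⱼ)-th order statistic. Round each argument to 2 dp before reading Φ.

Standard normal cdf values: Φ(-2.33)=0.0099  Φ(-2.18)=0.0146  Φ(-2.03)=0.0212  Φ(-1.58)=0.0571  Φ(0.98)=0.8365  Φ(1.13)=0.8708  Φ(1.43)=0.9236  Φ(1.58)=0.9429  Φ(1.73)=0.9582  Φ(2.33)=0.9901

Lower: z₀ + z₁ = -0.056 + (-1.645) = -1.701; 1 − a(z₀+z₁) = 1 − (0.069)(-1.701) = 1.1174; argument = -0.056 + (-1.701)/1.1174 = -1.5783 → -1.58.
α₁ = Φ(-1.58) = 0.0571; rank = round(400 × 0.0571) = 23; θ*₍23₎ = 0.8649.
Upper: z₀ + z₂ = 1.589; 1 − a(z₀+z₂) = 0.8904; argument = 1.7287 → 1.73; α₂ = 0.9582; rank = 383; θ*₍383₎ = 1.5602.

(0.8649, 1.5602)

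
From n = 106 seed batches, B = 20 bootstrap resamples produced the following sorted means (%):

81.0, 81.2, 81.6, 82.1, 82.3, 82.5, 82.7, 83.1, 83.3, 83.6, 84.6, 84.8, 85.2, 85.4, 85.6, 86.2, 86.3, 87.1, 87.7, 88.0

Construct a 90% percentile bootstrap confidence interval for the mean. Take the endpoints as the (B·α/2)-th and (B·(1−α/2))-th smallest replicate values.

(81.0, 87.7)

α = 0.10; lower rank = 20 × 0.050 = 1; upper rank = 20 × 0.950 = 19.
The 1st smallest replicate is 81.0; the 19th is 87.7.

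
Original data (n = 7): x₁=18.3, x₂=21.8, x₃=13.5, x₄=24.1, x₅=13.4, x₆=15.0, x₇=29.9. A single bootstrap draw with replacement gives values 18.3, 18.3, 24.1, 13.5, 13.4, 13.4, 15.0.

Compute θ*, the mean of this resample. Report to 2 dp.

Mean = (18.3 + 18.3 + 24.1 + 13.5 + 13.4 + 13.4 + 15.0) / 7 = 116.00 / 7 = 16.57

θ* = 16.57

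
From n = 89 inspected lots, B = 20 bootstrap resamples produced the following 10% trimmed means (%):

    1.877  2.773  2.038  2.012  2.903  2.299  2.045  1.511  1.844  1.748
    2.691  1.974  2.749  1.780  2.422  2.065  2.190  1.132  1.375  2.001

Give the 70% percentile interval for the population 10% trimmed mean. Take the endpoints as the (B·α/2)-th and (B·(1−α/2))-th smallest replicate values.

(1.511, 2.691)

Sorted replicates: 1.132, 1.375, 1.511, 1.748, 1.780, 1.844, 1.877, 1.974, 2.001, 2.012, 2.038, 2.045, 2.065, 2.190, 2.299, 2.422, 2.691, 2.749, 2.773, 2.903
α = 0.30; lower rank = 20 × 0.150 = 3; upper rank = 20 × 0.850 = 17.
The 3rd smallest replicate is 1.511; the 17th is 2.691.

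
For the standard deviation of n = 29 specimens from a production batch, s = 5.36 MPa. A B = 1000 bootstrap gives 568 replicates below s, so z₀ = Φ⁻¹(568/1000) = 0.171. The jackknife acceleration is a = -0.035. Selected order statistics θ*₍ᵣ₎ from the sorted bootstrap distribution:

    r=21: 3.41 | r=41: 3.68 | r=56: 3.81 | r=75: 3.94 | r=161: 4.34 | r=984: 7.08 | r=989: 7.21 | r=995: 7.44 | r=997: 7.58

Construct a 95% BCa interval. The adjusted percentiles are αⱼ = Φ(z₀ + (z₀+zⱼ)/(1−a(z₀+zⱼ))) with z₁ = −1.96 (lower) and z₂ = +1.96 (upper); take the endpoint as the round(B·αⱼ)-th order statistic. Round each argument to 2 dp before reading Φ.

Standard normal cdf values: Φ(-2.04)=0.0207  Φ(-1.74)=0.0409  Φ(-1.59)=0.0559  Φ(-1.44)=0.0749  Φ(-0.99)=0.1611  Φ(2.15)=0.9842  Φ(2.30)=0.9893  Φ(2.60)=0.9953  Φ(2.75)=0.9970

Lower: z₀ + z₁ = 0.171 + (-1.960) = -1.789; 1 − a(z₀+z₁) = 1 − (-0.035)(-1.789) = 0.9374; argument = 0.171 + (-1.789)/0.9374 = -1.7375 → -1.74.
α₁ = Φ(-1.74) = 0.0409; rank = round(1000 × 0.0409) = 41; θ*₍41₎ = 3.68.
Upper: z₀ + z₂ = 2.131; 1 − a(z₀+z₂) = 1.0746; argument = 2.1541 → 2.15; α₂ = 0.9842; rank = 984; θ*₍984₎ = 7.08.

(3.68, 7.08)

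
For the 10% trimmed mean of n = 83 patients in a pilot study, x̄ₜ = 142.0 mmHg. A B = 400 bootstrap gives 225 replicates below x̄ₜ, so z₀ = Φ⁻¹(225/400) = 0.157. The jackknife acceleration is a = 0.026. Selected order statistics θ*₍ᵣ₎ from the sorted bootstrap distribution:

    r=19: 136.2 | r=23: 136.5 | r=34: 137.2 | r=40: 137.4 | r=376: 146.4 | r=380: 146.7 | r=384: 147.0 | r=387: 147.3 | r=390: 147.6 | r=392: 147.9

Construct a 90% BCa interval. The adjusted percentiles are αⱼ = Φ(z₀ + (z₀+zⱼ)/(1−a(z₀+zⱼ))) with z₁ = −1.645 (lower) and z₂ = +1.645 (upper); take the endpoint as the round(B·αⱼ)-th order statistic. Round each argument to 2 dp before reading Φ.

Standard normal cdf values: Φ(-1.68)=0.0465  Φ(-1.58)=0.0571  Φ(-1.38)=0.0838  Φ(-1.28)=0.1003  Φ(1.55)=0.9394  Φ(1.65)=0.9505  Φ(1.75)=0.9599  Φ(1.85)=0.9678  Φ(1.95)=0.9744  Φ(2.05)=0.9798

Lower: z₀ + z₁ = 0.157 + (-1.645) = -1.488; 1 − a(z₀+z₁) = 1 − (0.026)(-1.488) = 1.0387; argument = 0.157 + (-1.488)/1.0387 = -1.2756 → -1.28.
α₁ = Φ(-1.28) = 0.1003; rank = round(400 × 0.1003) = 40; θ*₍40₎ = 137.4.
Upper: z₀ + z₂ = 1.802; 1 − a(z₀+z₂) = 0.9531; argument = 2.0476 → 2.05; α₂ = 0.9798; rank = 392; θ*₍392₎ = 147.9.

(137.4, 147.9)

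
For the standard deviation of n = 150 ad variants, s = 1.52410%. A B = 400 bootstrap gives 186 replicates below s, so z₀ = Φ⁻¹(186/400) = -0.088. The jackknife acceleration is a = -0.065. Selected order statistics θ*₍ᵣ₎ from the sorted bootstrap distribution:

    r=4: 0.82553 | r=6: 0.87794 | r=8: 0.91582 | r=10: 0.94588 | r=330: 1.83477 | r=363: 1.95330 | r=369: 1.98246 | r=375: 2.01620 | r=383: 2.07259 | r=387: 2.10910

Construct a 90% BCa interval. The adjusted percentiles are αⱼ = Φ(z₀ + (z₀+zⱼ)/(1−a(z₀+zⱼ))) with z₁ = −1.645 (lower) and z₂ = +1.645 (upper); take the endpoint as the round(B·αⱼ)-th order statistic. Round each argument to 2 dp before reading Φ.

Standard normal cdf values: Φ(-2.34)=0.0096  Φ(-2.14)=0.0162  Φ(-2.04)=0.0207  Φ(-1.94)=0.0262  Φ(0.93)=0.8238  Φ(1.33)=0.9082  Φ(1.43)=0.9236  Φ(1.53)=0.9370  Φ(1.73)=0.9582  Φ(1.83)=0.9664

Lower: z₀ + z₁ = -0.088 + (-1.645) = -1.733; 1 − a(z₀+z₁) = 1 − (-0.065)(-1.733) = 0.8874; argument = -0.088 + (-1.733)/0.8874 = -2.0410 → -2.04.
α₁ = Φ(-2.04) = 0.0207; rank = round(400 × 0.0207) = 8; θ*₍8₎ = 0.91582.
Upper: z₀ + z₂ = 1.557; 1 − a(z₀+z₂) = 1.1012; argument = 1.3259 → 1.33; α₂ = 0.9082; rank = 363; θ*₍363₎ = 1.95330.

(0.91582, 1.95330)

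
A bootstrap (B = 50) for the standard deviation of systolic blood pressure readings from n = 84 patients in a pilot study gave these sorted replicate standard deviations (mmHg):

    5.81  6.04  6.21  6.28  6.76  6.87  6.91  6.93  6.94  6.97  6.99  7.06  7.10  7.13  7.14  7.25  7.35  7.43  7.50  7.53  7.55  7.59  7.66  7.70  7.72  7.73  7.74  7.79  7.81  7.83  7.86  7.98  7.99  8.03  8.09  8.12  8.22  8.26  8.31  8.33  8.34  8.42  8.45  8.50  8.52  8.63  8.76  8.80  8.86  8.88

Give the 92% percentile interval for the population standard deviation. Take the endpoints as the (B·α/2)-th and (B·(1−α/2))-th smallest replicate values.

α = 0.08; lower rank = 50 × 0.040 = 2; upper rank = 50 × 0.960 = 48.
The 2nd smallest replicate is 6.04; the 48th is 8.80.

(6.04, 8.80)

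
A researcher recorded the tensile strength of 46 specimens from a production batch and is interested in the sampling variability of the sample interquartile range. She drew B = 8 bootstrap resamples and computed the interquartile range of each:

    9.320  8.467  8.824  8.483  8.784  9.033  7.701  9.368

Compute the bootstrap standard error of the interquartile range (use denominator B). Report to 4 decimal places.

SE* = 0.5056

Bootstrap SE is the standard deviation of the 8 replicate interquartile ranges.
Mean of replicates: (9.320 + 8.467 + 8.824 + 8.483 + 8.784 + 9.033 + 7.701 + 9.368) / 8 = 69.98000 / 8 = 8.74750
Sum of squared deviations: (+0.57250)² + (−0.28050)² + (+0.07650)² + (−0.26450)² + (+0.03650)² + (+0.28550)² + (−1.04650)² + (+0.62050)² = 2.04527
Variance = 2.04527 / 8 = 0.25566
SE* = √0.25566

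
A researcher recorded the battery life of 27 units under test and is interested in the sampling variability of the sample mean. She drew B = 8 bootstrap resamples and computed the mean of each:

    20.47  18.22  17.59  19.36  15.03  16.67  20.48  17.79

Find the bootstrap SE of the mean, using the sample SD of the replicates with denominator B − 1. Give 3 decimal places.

Bootstrap SE is the standard deviation of the 8 replicate means.
Mean of replicates: (20.47 + 18.22 + 17.59 + 19.36 + 15.03 + 16.67 + 20.48 + 17.79) / 8 = 145.6100 / 8 = 18.2012
Sum of squared deviations: (+2.2688)² + (+0.0188)² + (−0.6112)² + (+1.1588)² + (−3.1712)² + (−1.5312)² + (+2.2788)² + (−0.4112)² = 24.6273
Variance = 24.6273 / 7 = 3.5182
SE* = √3.5182

SE* = 1.876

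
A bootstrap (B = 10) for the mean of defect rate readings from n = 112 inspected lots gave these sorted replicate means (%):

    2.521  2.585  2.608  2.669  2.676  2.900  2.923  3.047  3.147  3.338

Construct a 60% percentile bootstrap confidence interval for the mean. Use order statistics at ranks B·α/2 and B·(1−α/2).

α = 0.40; lower rank = 10 × 0.200 = 2; upper rank = 10 × 0.800 = 8.
The 2nd smallest replicate is 2.585; the 8th is 3.047.

(2.585, 3.047)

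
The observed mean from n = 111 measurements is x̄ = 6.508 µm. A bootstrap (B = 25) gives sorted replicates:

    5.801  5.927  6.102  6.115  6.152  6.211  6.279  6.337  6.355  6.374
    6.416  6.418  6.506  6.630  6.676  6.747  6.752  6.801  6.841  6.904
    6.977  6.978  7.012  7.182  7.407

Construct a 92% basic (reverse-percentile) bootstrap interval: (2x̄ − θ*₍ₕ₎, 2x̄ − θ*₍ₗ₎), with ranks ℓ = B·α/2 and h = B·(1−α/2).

(5.834, 7.215)

Percentile endpoints at ranks 1 and 24: θ*₍1₎ = 5.801, θ*₍24₎ = 7.182.
Basic interval reflects these around x̄:
  lower = 2 × 6.508 − 7.182 = 5.834
  upper = 2 × 6.508 − 5.801 = 7.215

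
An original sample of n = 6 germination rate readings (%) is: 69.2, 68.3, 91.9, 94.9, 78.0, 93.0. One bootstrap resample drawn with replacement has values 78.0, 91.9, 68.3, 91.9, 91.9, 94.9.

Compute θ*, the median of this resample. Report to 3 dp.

θ* = 91.900

Sorted: 68.3, 78.0, 91.9, 91.9, 91.9, 94.9
Median = average of the two middle values = 91.900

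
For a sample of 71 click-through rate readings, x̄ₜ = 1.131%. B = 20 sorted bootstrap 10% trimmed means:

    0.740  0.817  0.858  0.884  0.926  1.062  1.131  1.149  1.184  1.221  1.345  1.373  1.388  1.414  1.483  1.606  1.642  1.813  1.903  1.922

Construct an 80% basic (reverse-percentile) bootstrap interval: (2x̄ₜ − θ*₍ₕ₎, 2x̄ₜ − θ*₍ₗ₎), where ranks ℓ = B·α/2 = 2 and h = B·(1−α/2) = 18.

(0.449, 1.445)

Percentile endpoints at ranks 2 and 18: θ*₍2₎ = 0.817, θ*₍18₎ = 1.813.
Basic interval reflects these around x̄ₜ:
  lower = 2 × 1.131 − 1.813 = 0.449
  upper = 2 × 1.131 − 0.817 = 1.445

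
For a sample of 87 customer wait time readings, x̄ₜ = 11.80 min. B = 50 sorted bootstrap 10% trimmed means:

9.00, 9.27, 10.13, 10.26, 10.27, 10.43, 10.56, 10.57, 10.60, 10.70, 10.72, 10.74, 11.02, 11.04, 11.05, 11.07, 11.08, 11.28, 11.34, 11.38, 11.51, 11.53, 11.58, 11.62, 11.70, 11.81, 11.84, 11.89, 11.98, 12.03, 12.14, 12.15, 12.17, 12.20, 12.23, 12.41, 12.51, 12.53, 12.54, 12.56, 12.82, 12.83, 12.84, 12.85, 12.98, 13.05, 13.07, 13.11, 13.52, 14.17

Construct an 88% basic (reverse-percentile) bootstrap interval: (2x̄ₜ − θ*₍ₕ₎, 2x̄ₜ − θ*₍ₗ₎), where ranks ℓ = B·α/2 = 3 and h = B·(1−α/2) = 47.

Percentile endpoints at ranks 3 and 47: θ*₍3₎ = 10.13, θ*₍47₎ = 13.07.
Basic interval reflects these around x̄ₜ:
  lower = 2 × 11.80 − 13.07 = 10.53
  upper = 2 × 11.80 − 10.13 = 13.47

(10.53, 13.47)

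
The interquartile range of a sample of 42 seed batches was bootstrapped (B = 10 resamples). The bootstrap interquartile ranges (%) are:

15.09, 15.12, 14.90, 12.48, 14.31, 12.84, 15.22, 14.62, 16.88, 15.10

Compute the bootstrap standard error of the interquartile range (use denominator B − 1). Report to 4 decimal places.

Bootstrap SE is the standard deviation of the 10 replicate interquartile ranges.
Mean of replicates: (15.09 + 15.12 + 14.90 + 12.48 + 14.31 + 12.84 + 15.22 + 14.62 + 16.88 + 15.10) / 10 = 146.56000 / 10 = 14.65600
Sum of squared deviations: (+0.43400)² + (+0.46400)² + (+0.24400)² + (−2.17600)² + (−0.34600)² + (−1.81600)² + (+0.56400)² + (−0.03600)² + (+2.22400)² + (+0.44400)² = 14.07844
Variance = 14.07844 / 9 = 1.56427
SE* = √1.56427

SE* = 1.2507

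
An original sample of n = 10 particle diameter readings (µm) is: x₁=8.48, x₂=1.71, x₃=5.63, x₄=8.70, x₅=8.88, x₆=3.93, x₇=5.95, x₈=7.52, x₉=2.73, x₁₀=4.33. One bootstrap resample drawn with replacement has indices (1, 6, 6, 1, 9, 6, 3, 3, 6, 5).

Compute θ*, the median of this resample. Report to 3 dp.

Resample values: 8.48, 3.93, 3.93, 8.48, 2.73, 3.93, 5.63, 5.63, 3.93, 8.88.
Sorted: 2.73, 3.93, 3.93, 3.93, 3.93, 5.63, 5.63, 8.48, 8.48, 8.88
Median = average of the two middle values = 4.780

θ* = 4.780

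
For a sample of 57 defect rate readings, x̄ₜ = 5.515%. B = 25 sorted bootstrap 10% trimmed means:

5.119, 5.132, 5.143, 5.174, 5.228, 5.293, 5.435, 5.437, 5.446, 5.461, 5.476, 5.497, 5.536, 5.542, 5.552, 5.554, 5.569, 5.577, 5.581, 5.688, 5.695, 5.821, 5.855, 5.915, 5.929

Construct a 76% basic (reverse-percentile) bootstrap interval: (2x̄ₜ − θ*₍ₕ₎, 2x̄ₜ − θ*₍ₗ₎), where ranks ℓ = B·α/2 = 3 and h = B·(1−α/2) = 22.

(5.209, 5.887)

Percentile endpoints at ranks 3 and 22: θ*₍3₎ = 5.143, θ*₍22₎ = 5.821.
Basic interval reflects these around x̄ₜ:
  lower = 2 × 5.515 − 5.821 = 5.209
  upper = 2 × 5.515 − 5.143 = 5.887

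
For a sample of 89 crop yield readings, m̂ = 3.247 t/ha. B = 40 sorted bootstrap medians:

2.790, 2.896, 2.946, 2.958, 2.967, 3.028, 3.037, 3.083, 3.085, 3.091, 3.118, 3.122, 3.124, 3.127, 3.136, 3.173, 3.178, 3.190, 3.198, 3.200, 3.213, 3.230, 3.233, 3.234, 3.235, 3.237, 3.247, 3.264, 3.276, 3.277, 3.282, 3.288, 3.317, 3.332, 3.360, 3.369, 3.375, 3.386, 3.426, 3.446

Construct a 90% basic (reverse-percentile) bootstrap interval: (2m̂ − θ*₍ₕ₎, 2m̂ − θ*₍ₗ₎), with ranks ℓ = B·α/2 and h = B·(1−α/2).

Percentile endpoints at ranks 2 and 38: θ*₍2₎ = 2.896, θ*₍38₎ = 3.386.
Basic interval reflects these around m̂:
  lower = 2 × 3.247 − 3.386 = 3.108
  upper = 2 × 3.247 − 2.896 = 3.598

(3.108, 3.598)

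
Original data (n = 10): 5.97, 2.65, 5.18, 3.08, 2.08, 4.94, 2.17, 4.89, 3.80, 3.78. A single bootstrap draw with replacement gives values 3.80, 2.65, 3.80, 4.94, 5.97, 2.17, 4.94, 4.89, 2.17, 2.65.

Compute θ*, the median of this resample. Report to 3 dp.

Sorted: 2.17, 2.17, 2.65, 2.65, 3.80, 3.80, 4.89, 4.94, 4.94, 5.97
Median = average of the two middle values = 3.800

θ* = 3.800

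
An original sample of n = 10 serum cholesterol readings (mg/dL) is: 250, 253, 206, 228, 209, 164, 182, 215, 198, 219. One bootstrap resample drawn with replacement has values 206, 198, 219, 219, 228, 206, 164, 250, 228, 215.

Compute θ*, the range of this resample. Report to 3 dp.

θ* = 86.000

Range = 250 − 164 = 86.000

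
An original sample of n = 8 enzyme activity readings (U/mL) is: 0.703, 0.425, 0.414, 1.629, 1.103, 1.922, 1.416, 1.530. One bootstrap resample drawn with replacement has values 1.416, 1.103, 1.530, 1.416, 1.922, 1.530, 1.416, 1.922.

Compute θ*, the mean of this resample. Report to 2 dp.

Mean = (1.416 + 1.103 + 1.530 + 1.416 + 1.922 + 1.530 + 1.416 + 1.922) / 8 = 12.2550 / 8 = 1.53

θ* = 1.53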